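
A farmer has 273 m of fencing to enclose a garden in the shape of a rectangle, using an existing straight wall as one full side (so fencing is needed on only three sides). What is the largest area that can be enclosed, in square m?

74529/8

Let the sides perpendicular to the wall have length x and the parallel side y, so 2x + y = 273 and the area is A = xy = x(273 − 2x).
A'(x) = 273 − 4x = 0 gives x = 273/4, and A''(x) = −4 < 0 confirms a maximum.
Then y = 273 − 2·273/4 = 273/2 and A = 74529/8.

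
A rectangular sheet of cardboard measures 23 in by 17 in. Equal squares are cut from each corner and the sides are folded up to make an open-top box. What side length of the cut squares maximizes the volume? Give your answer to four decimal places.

3.2227

With cut size x, the volume is V(x) = x(23 − 2x)(17 − 2x) for 0 < x < 8.5.
V'(x) = 12x^2 − 160x + 391. Setting V'(x) = 0 gives x ≈ 3.2227 (the root in (0, 8.5)).
V''(x) = 24x − 160 is negative there, so this is the maximum; V ≈ 563.0933.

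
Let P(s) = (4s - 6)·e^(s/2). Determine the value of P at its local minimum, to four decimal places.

By the product rule, P'(s) = (2s + 1)·e^(s/2). Since e^(s/2) > 0, the only critical point is s = -1/2.
P''(-1/2) has the same sign as 2 > 0, so this is a local minimum.
P(-1/2) = (-8)·e^(-1/4) ≈ -6.2304.

-6.2304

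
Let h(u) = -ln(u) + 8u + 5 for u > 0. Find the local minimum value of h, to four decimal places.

8.0794

h'(u) = -1/u + 8 = 0 gives u = 1/8.
h''(u) = 1/u², which is positive for u > 0, so this is a local minimum.
h(1/8) = -1·ln(1/8) + 1 + 5 ≈ 8.0794.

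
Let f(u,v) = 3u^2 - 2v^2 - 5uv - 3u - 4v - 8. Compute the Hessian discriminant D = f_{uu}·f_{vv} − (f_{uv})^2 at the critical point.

-49

∂f/∂u = 6u - 5v - 3 = 0 and ∂f/∂v = -5u - 4v - 4 = 0, so (u, v) = (-8/49, -39/49).
The Hessian has f_{uu} = 6, f_{vv} = -4, f_{uv} = -5, giving D = -49 < 0, so the point is a saddle point.
D = (6)·(-4) − (-5)^2 = -49.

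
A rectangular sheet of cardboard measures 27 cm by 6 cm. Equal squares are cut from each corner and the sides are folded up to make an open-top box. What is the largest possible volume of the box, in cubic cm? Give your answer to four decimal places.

108.4186

With cut size x, the volume is V(x) = x(27 − 2x)(6 − 2x) for 0 < x < 3.
V'(x) = 12x^2 − 132x + 162. Setting V'(x) = 0 gives x ≈ 1.4073 (the root in (0, 3)).
V''(x) = 24x − 132 is negative there, so this is the maximum; V ≈ 108.4186.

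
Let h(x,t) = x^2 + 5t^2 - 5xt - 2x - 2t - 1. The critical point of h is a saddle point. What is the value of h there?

39/5

∂h/∂x = 2x - 5t - 2 = 0 and ∂h/∂t = -5x + 10t - 2 = 0, so (x, t) = (-6, -14/5).
The Hessian has h_{xx} = 2, h_{tt} = 10, h_{xt} = -5, giving D = -5 < 0, so the point is a saddle point.
h(-6, -14/5) = 39/5.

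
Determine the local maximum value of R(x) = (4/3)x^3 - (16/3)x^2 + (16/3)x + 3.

371/81

Critical points: R'(x) = 4x^2 - (32/3)x + 16/3 vanishes at x = 2/3, 2.
R''(x) = 8x - 32/3. R''(2/3) = -16/3 < 0 ⇒ local maximum; R''(2) = 16/3 > 0 ⇒ local minimum.
The local maximum is R(2/3) = 371/81.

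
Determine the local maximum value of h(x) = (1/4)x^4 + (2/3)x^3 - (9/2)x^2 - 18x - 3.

h'(x) = x^3 + 2x^2 - 9x - 18. Setting h'(x) = 0 gives x ∈ {-3, -2, 3}.
Second-derivative test with h''(x) = 3x^2 + 4x - 9: h''(-3) = 6 > 0 ⇒ local minimum; h''(-2) = -5 < 0 ⇒ local maximum; h''(3) = 30 > 0 ⇒ local minimum.
The local maximum is h(-2) = 41/3.

41/3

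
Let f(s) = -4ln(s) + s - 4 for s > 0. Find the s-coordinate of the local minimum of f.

4

f'(s) = -4/s + 1 = 0 gives s = 4.
f''(s) = 4/s², which is positive for s > 0, so this is a local minimum.
f(4) = -4·ln(4) + 4 - 4 ≈ -5.5452.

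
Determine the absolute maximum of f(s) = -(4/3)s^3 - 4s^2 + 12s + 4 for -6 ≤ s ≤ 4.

Differentiating, f'(s) = -4s^2 - 8s + 12; which vanishes at s = -3 and s = 1.
Evaluating at the critical points and endpoints: f(-6) = 76; f(-3) = -32; f(1) = 32/3; f(4) = -292/3.
The maximum over the interval is 76, attained at s = -6.

76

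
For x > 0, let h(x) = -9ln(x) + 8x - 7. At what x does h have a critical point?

h'(x) = -9/x + 8 = 0 gives x = 9/8.
h''(x) = 9/x², which is positive for x > 0, so this is a local minimum.
h(9/8) = -9·ln(9/8) + 9 - 7 ≈ 0.9400.

9/8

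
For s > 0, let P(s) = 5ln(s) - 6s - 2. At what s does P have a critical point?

5/6

P'(s) = 5/s − 6 = 0 gives s = 5/6.
P''(s) = -5/s², which is negative for s > 0, so this is a local maximum.
P(5/6) = 5·ln(5/6) - 5 - 2 ≈ -7.9116.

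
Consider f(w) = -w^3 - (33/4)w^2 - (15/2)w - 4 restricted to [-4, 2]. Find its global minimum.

Differentiating, f'(w) = -3w^2 - (33/2)w - 15/2; whose only zero in [-4, 2] is w = -1/2.
Candidates: f(-4) = -42; f(-1/2) = -35/16; f(2) = -60.
The minimum over the interval is -60, attained at w = 2.

-60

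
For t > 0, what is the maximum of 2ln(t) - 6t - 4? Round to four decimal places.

-8.1972

h'(t) = 2/t − 6 = 0 gives t = 1/3.
h''(t) = -2/t², which is negative for t > 0, so this is a local maximum.
h(1/3) = 2·ln(1/3) - 2 - 4 ≈ -8.1972.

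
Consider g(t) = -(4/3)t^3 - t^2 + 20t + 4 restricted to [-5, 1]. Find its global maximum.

Differentiating, g'(t) = -4t^2 - 2t + 20; whose only zero in [-5, 1] is t = -5/2.
Evaluating at the critical points and endpoints: g(-5) = 137/3,  g(-5/2) = -377/12,  g(1) = 65/3.
The maximum over the interval is 137/3, attained at t = -5.

137/3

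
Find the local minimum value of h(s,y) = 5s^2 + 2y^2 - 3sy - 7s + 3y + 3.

13/31

∂h/∂s = 10s - 3y - 7 = 0 and ∂h/∂y = -3s + 4y + 3 = 0, so (s, y) = (19/31, -9/31).
The Hessian has h_{ss} = 10, h_{yy} = 4, h_{sy} = -3, giving D = 31 > 0 with h_{ss} > 0, so the point is a local minimum.
h(19/31, -9/31) = 13/31.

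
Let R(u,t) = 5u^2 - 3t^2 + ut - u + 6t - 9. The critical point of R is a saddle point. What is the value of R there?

∂R/∂u = 10u + t - 1 = 0 and ∂R/∂t = u - 6t + 6 = 0, so (u, t) = (0, 1).
The Hessian has R_{uu} = 10, R_{tt} = -6, R_{ut} = 1, giving D = -61 < 0, so the point is a saddle point.
R(0, 1) = -6.

-6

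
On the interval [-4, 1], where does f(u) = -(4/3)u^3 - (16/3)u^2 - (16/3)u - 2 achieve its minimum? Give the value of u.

The derivative is -4u^2 - (32/3)u - 16/3, which vanishes at u = -2 and u = -2/3.
Evaluating at the critical points and endpoints: f(-4) = 58/3,  f(-2) = -2,  f(-2/3) = -34/81,  f(1) = -14.
So the minimum is f(1) = -14.

1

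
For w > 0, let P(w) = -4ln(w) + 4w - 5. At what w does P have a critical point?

P'(w) = -4/w + 4 = 0 gives w = 1.
P''(w) = 4/w², which is positive for w > 0, so this is a local minimum.
P(1) = -4·ln(1) + 4 - 5 ≈ -1.0000.

1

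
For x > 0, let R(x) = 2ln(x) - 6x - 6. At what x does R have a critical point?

1/3

R'(x) = 2/x − 6 = 0 gives x = 1/3.
R''(x) = -2/x², which is negative for x > 0, so this is a local maximum.
R(1/3) = 2·ln(1/3) - 2 - 6 ≈ -10.1972.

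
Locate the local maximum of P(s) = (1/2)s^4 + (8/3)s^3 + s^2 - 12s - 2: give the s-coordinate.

P'(s) = 2s^3 + 8s^2 + 2s - 12. Setting P'(s) = 0 gives s ∈ {-3, -2, 1}.
P''(s) = 6s^2 + 16s + 2. P''(-3) = 8 > 0 ⇒ local minimum; P''(-2) = -6 < 0 ⇒ local maximum; P''(1) = 24 > 0 ⇒ local minimum.
Thus P has its local maximum at s = -2, with value 38/3.

-2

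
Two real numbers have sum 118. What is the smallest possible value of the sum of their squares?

With a + b = 118, a^2 + b^2 = a^2 + (118 − a)^2.
The derivative 2a − 2(118 − a) = 4a − 236 vanishes at a = 59; second derivative 4 > 0, a minimum.
The minimum is 2·(59)^2 = 6962.

6962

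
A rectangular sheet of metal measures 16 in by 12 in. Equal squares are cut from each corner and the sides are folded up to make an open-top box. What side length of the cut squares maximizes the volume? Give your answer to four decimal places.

With cut size x, the volume is V(x) = x(16 − 2x)(12 − 2x) for 0 < x < 6.
V'(x) = 12x^2 − 112x + 192. Setting V'(x) = 0 gives x ≈ 2.2630 (the root in (0, 6)).
V''(x) = 24x − 112 is negative there, so this is the maximum; V ≈ 194.0674.

2.2630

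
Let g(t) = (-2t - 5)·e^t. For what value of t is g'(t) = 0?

Differentiating with the product rule gives g'(t) = (-2t - 7)·e^t. Since e^t > 0, the only critical point is t = -7/2.
g''(-7/2) has the same sign as -2 < 0, so this is a local maximum.
g(-7/2) = (2)·e^(-7/2) ≈ 0.0604.

-7/2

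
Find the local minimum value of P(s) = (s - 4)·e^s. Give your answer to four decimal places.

-20.0855

By the product rule, P'(s) = (s - 3)·e^s. Since e^s > 0, the only critical point is s = 3.
P''(3) has the same sign as 1 > 0, so this is a local minimum.
P(3) = (-1)·e^(3) ≈ -20.0855.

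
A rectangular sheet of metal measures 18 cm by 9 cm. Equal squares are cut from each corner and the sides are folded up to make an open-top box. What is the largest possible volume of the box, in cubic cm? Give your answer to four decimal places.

With cut size x, the volume is V(x) = x(18 − 2x)(9 − 2x) for 0 < x < 4.5.
V'(x) = 12x^2 − 108x + 162. Setting V'(x) = 0 gives x ≈ 1.9019 (the root in (0, 4.5)).
V''(x) = 24x − 108 is negative there, so this is the maximum; V ≈ 140.2961.

140.2961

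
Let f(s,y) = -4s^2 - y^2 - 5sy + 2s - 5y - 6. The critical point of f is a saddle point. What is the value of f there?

-208/9

∂f/∂s = -8s - 5y + 2 = 0 and ∂f/∂y = -5s - 2y - 5 = 0, so (s, y) = (-29/9, 50/9).
The Hessian has f_{ss} = -8, f_{yy} = -2, f_{sy} = -5, giving D = -9 < 0, so the point is a saddle point.
f(-29/9, 50/9) = -208/9.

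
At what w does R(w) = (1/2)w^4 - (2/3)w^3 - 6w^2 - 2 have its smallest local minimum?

3

R'(w) = 2w^3 - 2w^2 - 12w. Setting R'(w) = 0 gives w ∈ {-2, 0, 3}.
R''(w) = 6w^2 - 4w - 12. R''(-2) = 20 > 0 ⇒ local minimum; R''(0) = -12 < 0 ⇒ local maximum; R''(3) = 30 > 0 ⇒ local minimum.
Thus R has its smallest local minimum at w = 3, with value -67/2.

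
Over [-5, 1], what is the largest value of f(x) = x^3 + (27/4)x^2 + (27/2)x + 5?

105/4

f'(x) = 3x^2 + (27/2)x + 27/2, which vanishes at x = -3 and x = -3/2.
Compare values at every candidate in [-5, 1]: f(-5) = -75/4; f(-3) = -7/4; f(-3/2) = -55/16; f(1) = 105/4.
The maximum over the interval is 105/4, attained at x = 1.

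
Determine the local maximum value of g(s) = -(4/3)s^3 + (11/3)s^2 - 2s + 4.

19/4

Critical points: g'(s) = -4s^2 + (22/3)s - 2 vanishes at s = 1/3, 3/2.
Second-derivative test with g''(s) = -8s + 22/3: g''(1/3) = 14/3 > 0 ⇒ local minimum; g''(3/2) = -14/3 < 0 ⇒ local maximum.
So the local maximum value is g(3/2) = 19/4.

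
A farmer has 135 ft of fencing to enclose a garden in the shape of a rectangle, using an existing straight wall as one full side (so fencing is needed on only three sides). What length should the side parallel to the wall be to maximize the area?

135/2

Let the sides perpendicular to the wall have length x and the parallel side y, so 2x + y = 135 and the area is A = xy = x(135 − 2x).
A'(x) = 135 − 4x = 0 gives x = 135/4, and A''(x) = −4 < 0 confirms a maximum.
Then y = 135 − 2·135/4 = 135/2 and A = 18225/8.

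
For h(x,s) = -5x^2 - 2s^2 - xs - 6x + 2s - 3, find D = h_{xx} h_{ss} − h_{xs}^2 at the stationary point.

∂h/∂x = -10x - s - 6 = 0 and ∂h/∂s = -x - 4s + 2 = 0, so (x, s) = (-2/3, 2/3).
The Hessian has h_{xx} = -10, h_{ss} = -4, h_{xs} = -1, giving D = 39 > 0 with h_{xx} < 0, so the point is a local maximum.
D = (-10)·(-4) − (-1)^2 = 39.

39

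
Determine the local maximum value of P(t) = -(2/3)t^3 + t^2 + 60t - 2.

250

P'(t) = -2t^2 + 2t + 60. Setting P'(t) = 0 gives t ∈ {-5, 6}.
Second-derivative test with P''(t) = -4t + 2: P''(-5) = 22 > 0 ⇒ local minimum; P''(6) = -22 < 0 ⇒ local maximum.
Thus P has its local maximum at t = 6, with value 250.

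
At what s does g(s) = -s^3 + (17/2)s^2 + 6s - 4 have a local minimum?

g'(s) = -3s^2 + 17s + 6 = 0 at s = -1/3, 6.
g''(s) = -6s + 17. g''(-1/3) = 19 > 0 ⇒ local minimum; g''(6) = -19 < 0 ⇒ local maximum.
The local minimum is g(-1/3) = -271/54.

-1/3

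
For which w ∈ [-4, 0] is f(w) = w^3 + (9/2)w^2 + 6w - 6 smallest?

The derivative is 3w^2 + 9w + 6, which vanishes at w = -2 and w = -1.
Compare values at every candidate in [-4, 0]: f(-4) = -22,  f(-2) = -8,  f(-1) = -17/2,  f(0) = -6.
The minimum over the interval is -22, attained at w = -4.

-4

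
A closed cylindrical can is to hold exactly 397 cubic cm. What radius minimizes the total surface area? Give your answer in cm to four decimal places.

3.9829

With radius r and height h, πr²h = 397 so h = 397/(πr²), and S(r) = 2πr² + 2πrh = 2πr² + 2·397/r.
S'(r) = 4πr − 2·397/r² = 0 ⇒ r³ = 397/(2π), so r ≈ 3.9829 and h = 2r ≈ 7.9659.
S''(r) = 4π + 4·397/r³ > 0, so this is the minimum; S ≈ 299.0255.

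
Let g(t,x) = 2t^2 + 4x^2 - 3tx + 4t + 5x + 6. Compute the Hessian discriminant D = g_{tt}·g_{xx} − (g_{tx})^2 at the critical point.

∂g/∂t = 4t - 3x + 4 = 0 and ∂g/∂x = -3t + 8x + 5 = 0, so (t, x) = (-47/23, -32/23).
The Hessian has g_{tt} = 4, g_{xx} = 8, g_{tx} = -3, giving D = 23 > 0 with g_{tt} > 0, so the point is a local minimum.
D = (4)·(8) − (-3)^2 = 23.

23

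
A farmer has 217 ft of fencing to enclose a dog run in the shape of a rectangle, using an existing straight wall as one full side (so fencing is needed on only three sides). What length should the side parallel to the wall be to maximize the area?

217/2

Let the sides perpendicular to the wall have length x and the parallel side y, so 2x + y = 217 and the area is A = xy = x(217 − 2x).
A'(x) = 217 − 4x = 0 gives x = 217/4, and A''(x) = −4 < 0 confirms a maximum.
Then y = 217 − 2·217/4 = 217/2 and A = 47089/8.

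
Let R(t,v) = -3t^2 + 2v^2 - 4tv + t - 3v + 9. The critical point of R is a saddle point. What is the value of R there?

∂R/∂t = -6t - 4v + 1 = 0 and ∂R/∂v = -4t + 4v - 3 = 0, so (t, v) = (-1/5, 11/20).
The Hessian has R_{tt} = -6, R_{vv} = 4, R_{tv} = -4, giving D = -40 < 0, so the point is a saddle point.
R(-1/5, 11/20) = 323/40.

323/40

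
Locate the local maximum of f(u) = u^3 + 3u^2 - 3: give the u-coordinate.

-2

f'(u) = 3u^2 + 6u = 0 at u = -2, 0.
f''(u) = 6u + 6. f''(-2) = -6 < 0 ⇒ local maximum; f''(0) = 6 > 0 ⇒ local minimum.
Thus f has its local maximum at u = -2, with value 1.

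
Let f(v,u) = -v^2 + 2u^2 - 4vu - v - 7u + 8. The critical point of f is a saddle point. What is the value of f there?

∂f/∂v = -2v - 4u - 1 = 0 and ∂f/∂u = -4v + 4u - 7 = 0, so (v, u) = (-4/3, 5/12).
The Hessian has f_{vv} = -2, f_{uu} = 4, f_{vu} = -4, giving D = -24 < 0, so the point is a saddle point.
f(-4/3, 5/12) = 173/24.

173/24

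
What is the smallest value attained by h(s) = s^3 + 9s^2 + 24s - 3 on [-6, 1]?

-39

The derivative is 3s^2 + 18s + 24, which vanishes at s = -4 and s = -2.
Evaluating at the critical points and endpoints: h(-6) = -39; h(-4) = -19; h(-2) = -23; h(1) = 31.
The minimum over the interval is -39, attained at s = -6.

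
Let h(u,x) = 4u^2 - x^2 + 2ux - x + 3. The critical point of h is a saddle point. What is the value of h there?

16/5

∂h/∂u = 8u + 2x = 0 and ∂h/∂x = 2u - 2x - 1 = 0, so (u, x) = (1/10, -2/5).
The Hessian has h_{uu} = 8, h_{xx} = -2, h_{ux} = 2, giving D = -20 < 0, so the point is a saddle point.
h(1/10, -2/5) = 16/5.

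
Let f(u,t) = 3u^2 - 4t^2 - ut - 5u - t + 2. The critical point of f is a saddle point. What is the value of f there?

6/49

∂f/∂u = 6u - t - 5 = 0 and ∂f/∂t = -u - 8t - 1 = 0, so (u, t) = (39/49, -11/49).
The Hessian has f_{uu} = 6, f_{tt} = -8, f_{ut} = -1, giving D = -49 < 0, so the point is a saddle point.
f(39/49, -11/49) = 6/49.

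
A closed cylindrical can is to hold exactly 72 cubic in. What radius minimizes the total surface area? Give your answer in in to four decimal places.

2.2545

With radius r and height h, πr²h = 72 so h = 72/(πr²), and S(r) = 2πr² + 2πrh = 2πr² + 2·72/r.
S'(r) = 4πr − 2·72/r² = 0 ⇒ r³ = 72/(2π), so r ≈ 2.2545 and h = 2r ≈ 4.5090.
S''(r) = 4π + 4·72/r³ > 0, so this is the minimum; S ≈ 95.8082.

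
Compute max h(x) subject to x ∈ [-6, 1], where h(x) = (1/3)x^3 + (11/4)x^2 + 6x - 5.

49/12

The derivative is x^2 + (11/2)x + 6, which vanishes at x = -4 and x = -3/2.
Compare values at every candidate in [-6, 1]: h(-6) = -14,  h(-4) = -19/3,  h(-3/2) = -143/16,  h(1) = 49/12.
The maximum over the interval is 49/12, attained at x = 1.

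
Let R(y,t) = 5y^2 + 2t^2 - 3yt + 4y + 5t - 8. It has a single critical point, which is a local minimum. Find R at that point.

-15

∂R/∂y = 10y - 3t + 4 = 0 and ∂R/∂t = -3y + 4t + 5 = 0, so (y, t) = (-1, -2).
The Hessian has R_{yy} = 10, R_{tt} = 4, R_{yt} = -3, giving D = 31 > 0 with R_{yy} > 0, so the point is a local minimum.
R(-1, -2) = -15.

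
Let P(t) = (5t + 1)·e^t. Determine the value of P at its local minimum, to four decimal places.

By the product rule, P'(t) = (5t + 6)·e^t. Since e^t > 0, the only critical point is t = -6/5.
P''(-6/5) has the same sign as 5 > 0, so this is a local minimum.
P(-6/5) = (-5)·e^(-6/5) ≈ -1.5060.

-1.5060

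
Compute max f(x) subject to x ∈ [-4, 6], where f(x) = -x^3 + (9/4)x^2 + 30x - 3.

89

Differentiating, f'(x) = -3x^2 + (9/2)x + 30; which vanishes at x = -5/2 and x = 4.
Compare values at every candidate in [-4, 6]: f(-4) = -23,  f(-5/2) = -773/16,  f(4) = 89,  f(6) = 42.
So the maximum is f(4) = 89.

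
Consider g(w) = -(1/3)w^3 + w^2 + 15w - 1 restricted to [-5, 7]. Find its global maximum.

g'(w) = -w^2 + 2w + 15, which vanishes at w = -3 and w = 5.
Compare values at every candidate in [-5, 7]: g(-5) = -28/3,  g(-3) = -28,  g(5) = 172/3,  g(7) = 116/3.
The maximum over the interval is 172/3, attained at w = 5.

172/3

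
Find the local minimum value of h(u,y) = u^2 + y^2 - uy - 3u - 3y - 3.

-12

∂h/∂u = 2u - y - 3 = 0 and ∂h/∂y = -u + 2y - 3 = 0, so (u, y) = (3, 3).
The Hessian has h_{uu} = 2, h_{yy} = 2, h_{uy} = -1, giving D = 3 > 0 with h_{uu} > 0, so the point is a local minimum.
h(3, 3) = -12.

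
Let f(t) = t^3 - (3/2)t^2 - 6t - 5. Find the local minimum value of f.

-15

f'(t) = 3t^2 - 3t - 6. Setting f'(t) = 0 gives t ∈ {-1, 2}.
Since f''(t) = 6t - 3, we get f''(-1) = -9 < 0 ⇒ local maximum; f''(2) = 9 > 0 ⇒ local minimum.
Thus f has its local minimum at t = 2, with value -15.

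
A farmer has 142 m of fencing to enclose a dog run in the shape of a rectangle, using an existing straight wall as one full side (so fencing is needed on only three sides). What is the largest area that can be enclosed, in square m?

5041/2

Let the sides perpendicular to the wall have length x and the parallel side y, so 2x + y = 142 and the area is A = xy = x(142 − 2x).
A'(x) = 142 − 4x = 0 gives x = 71/2, and A''(x) = −4 < 0 confirms a maximum.
Then y = 142 − 2·71/2 = 71 and A = 5041/2.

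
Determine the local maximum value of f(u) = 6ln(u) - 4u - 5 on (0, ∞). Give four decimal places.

-8.5672

f'(u) = 6/u − 4 = 0 gives u = 3/2.
f''(u) = -6/u², which is negative for u > 0, so this is a local maximum.
f(3/2) = 6·ln(3/2) - 6 - 5 ≈ -8.5672.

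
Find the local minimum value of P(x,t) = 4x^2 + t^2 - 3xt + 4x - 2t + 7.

41/7

∂P/∂x = 8x - 3t + 4 = 0 and ∂P/∂t = -3x + 2t - 2 = 0, so (x, t) = (-2/7, 4/7).
The Hessian has P_{xx} = 8, P_{tt} = 2, P_{xt} = -3, giving D = 7 > 0 with P_{xx} > 0, so the point is a local minimum.
P(-2/7, 4/7) = 41/7.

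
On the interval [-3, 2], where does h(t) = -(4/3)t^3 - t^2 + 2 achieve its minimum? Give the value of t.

Differentiating, h'(t) = -4t^2 - 2t; which vanishes at t = -1/2 and t = 0.
Candidates: h(-3) = 29; h(-1/2) = 23/12; h(0) = 2; h(2) = -38/3.
Hence the absolute minimum is -38/3 at t = 2.

2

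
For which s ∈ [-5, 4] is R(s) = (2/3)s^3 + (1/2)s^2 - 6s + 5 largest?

Differentiating, R'(s) = 2s^2 + s - 6; which vanishes at s = -2 and s = 3/2.
Candidates: R(-5) = -215/6; R(-2) = 41/3; R(3/2) = -5/8; R(4) = 95/3.
The maximum over the interval is 95/3, attained at s = 4.

4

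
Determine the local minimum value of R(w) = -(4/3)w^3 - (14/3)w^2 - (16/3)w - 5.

Critical points: R'(w) = -4w^2 - (28/3)w - 16/3 vanishes at w = -4/3, -1.
Since R''(w) = -8w - 28/3, we get R''(-4/3) = 4/3 > 0 ⇒ local minimum; R''(-1) = -4/3 < 0 ⇒ local maximum.
The local minimum is R(-4/3) = -245/81.

-245/81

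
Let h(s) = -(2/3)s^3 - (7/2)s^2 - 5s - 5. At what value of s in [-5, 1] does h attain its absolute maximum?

-5

The derivative is -2s^2 - 7s - 5, which vanishes at s = -5/2 and s = -1.
Candidates: h(-5) = 95/6; h(-5/2) = -95/24; h(-1) = -17/6; h(1) = -85/6.
Hence the absolute maximum is 95/6 at s = -5.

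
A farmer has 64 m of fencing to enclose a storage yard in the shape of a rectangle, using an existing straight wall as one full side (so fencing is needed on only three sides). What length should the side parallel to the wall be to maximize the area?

Let the sides perpendicular to the wall have length x and the parallel side y, so 2x + y = 64 and the area is A = xy = x(64 − 2x).
A'(x) = 64 − 4x = 0 gives x = 16, and A''(x) = −4 < 0 confirms a maximum.
Then y = 64 − 2·16 = 32 and A = 512.

32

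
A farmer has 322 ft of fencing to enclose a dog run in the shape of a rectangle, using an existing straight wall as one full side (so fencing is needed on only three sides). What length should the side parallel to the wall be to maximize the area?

Let the sides perpendicular to the wall have length x and the parallel side y, so 2x + y = 322 and the area is A = xy = x(322 − 2x).
A'(x) = 322 − 4x = 0 gives x = 161/2, and A''(x) = −4 < 0 confirms a maximum.
Then y = 322 − 2·161/2 = 161 and A = 25921/2.

161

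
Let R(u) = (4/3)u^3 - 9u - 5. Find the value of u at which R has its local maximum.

R'(u) = 4u^2 - 9. Setting R'(u) = 0 gives u ∈ {-3/2, 3/2}.
Since R''(u) = 8u, we get R''(-3/2) = -12 < 0 ⇒ local maximum; R''(3/2) = 12 > 0 ⇒ local minimum.
Thus R has its local maximum at u = -3/2, with value 4.

-3/2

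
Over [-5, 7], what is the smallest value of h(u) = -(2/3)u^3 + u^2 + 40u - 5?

The derivative is -2u^2 + 2u + 40, which vanishes at u = -4 and u = 5.
Candidates: h(-5) = -290/3,  h(-4) = -319/3,  h(5) = 410/3,  h(7) = 286/3.
Hence the absolute minimum is -319/3 at u = -4.

-319/3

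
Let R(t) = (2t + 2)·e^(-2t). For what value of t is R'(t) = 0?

By the product rule, R'(t) = (-4t - 2)·e^(-2t). Since e^(-2t) > 0, the only critical point is t = -1/2.
R''(-1/2) has the same sign as -4 < 0, so this is a local maximum.
R(-1/2) = (1)·e^(1) ≈ 2.7183.

-1/2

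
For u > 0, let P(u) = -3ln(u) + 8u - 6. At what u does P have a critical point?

3/8

P'(u) = -3/u + 8 = 0 gives u = 3/8.
P''(u) = 3/u², which is positive for u > 0, so this is a local minimum.
P(3/8) = -3·ln(3/8) + 3 - 6 ≈ -0.0575.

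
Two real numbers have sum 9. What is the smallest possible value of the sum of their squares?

With a + b = 9, a^2 + b^2 = a^2 + (9 − a)^2.
The derivative 2a − 2(9 − a) = 4a − 18 vanishes at a = 9/2; second derivative 4 > 0, a minimum.
The minimum is 2·(9/2)^2 = 81/2.

81/2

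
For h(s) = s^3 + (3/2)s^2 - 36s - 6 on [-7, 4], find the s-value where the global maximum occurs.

-4

The derivative is 3s^2 + 3s - 36, which vanishes at s = -4 and s = 3.
Evaluating at the critical points and endpoints: h(-7) = -47/2,  h(-4) = 98,  h(3) = -147/2,  h(4) = -62.
The maximum over the interval is 98, attained at s = -4.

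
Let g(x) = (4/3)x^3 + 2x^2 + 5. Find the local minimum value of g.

g'(x) = 4x^2 + 4x. Setting g'(x) = 0 gives x ∈ {-1, 0}.
g''(x) = 8x + 4. g''(-1) = -4 < 0 ⇒ local maximum; g''(0) = 4 > 0 ⇒ local minimum.
So the local minimum value is g(0) = 5.

5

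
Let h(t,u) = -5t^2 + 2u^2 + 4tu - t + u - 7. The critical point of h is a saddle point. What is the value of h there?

-391/56

∂h/∂t = -10t + 4u - 1 = 0 and ∂h/∂u = 4t + 4u + 1 = 0, so (t, u) = (-1/7, -3/28).
The Hessian has h_{tt} = -10, h_{uu} = 4, h_{tu} = 4, giving D = -56 < 0, so the point is a saddle point.
h(-1/7, -3/28) = -391/56.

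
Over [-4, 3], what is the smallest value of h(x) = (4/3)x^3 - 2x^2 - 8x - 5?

The derivative is 4x^2 - 4x - 8, which vanishes at x = -1 and x = 2.
Candidates: h(-4) = -271/3; h(-1) = -1/3; h(2) = -55/3; h(3) = -11.
The minimum over the interval is -271/3, attained at x = -4.

-271/3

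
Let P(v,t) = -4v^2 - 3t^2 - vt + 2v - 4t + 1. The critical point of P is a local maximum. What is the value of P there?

131/47

∂P/∂v = -8v - t + 2 = 0 and ∂P/∂t = -v - 6t - 4 = 0, so (v, t) = (16/47, -34/47).
The Hessian has P_{vv} = -8, P_{tt} = -6, P_{vt} = -1, giving D = 47 > 0 with P_{vv} < 0, so the point is a local maximum.
P(16/47, -34/47) = 131/47.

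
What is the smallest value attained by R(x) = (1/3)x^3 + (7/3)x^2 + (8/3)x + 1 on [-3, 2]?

13/81

R'(x) = x^2 + (14/3)x + 8/3, whose only zero in [-3, 2] is x = -2/3.
Evaluating at the critical points and endpoints: R(-3) = 5,  R(-2/3) = 13/81,  R(2) = 55/3.
Hence the absolute minimum is 13/81 at x = -2/3.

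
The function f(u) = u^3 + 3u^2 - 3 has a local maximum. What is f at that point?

1

f'(u) = 3u^2 + 6u = 0 at u = -2, 0.
f''(u) = 6u + 6. f''(-2) = -6 < 0 ⇒ local maximum; f''(0) = 6 > 0 ⇒ local minimum.
The local maximum is f(-2) = 1.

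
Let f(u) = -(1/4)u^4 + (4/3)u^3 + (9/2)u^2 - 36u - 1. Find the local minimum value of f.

Critical points: f'(u) = -u^3 + 4u^2 + 9u - 36 vanishes at u = -3, 3, 4.
Since f''(u) = -3u^2 + 8u + 9, we get f''(-3) = -42 < 0 ⇒ local maximum; f''(3) = 6 > 0 ⇒ local minimum; f''(4) = -7 < 0 ⇒ local maximum.
So the local minimum value is f(3) = -211/4.

-211/4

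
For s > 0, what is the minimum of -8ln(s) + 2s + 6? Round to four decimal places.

h'(s) = -8/s + 2 = 0 gives s = 4.
h''(s) = 8/s², which is positive for s > 0, so this is a local minimum.
h(4) = -8·ln(4) + 8 + 6 ≈ 2.9096.

2.9096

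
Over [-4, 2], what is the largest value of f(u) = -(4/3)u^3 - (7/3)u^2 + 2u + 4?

The derivative is -4u^2 - (14/3)u + 2, which vanishes at u = -3/2 and u = 1/3.
Candidates: f(-4) = 44,  f(-3/2) = 1/4,  f(1/3) = 353/81,  f(2) = -12.
Hence the absolute maximum is 44 at u = -4.

44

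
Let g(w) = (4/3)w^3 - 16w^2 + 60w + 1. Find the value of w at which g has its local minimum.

5

Critical points: g'(w) = 4w^2 - 32w + 60 vanishes at w = 3, 5.
Since g''(w) = 8w - 32, we get g''(3) = -8 < 0 ⇒ local maximum; g''(5) = 8 > 0 ⇒ local minimum.
Thus g has its local minimum at w = 5, with value 203/3.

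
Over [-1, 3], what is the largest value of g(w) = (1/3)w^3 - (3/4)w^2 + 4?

The derivative is w^2 - (3/2)w, which vanishes at w = 0 and w = 3/2.
Candidates: g(-1) = 35/12,  g(0) = 4,  g(3/2) = 55/16,  g(3) = 25/4.
Hence the absolute maximum is 25/4 at w = 3.

25/4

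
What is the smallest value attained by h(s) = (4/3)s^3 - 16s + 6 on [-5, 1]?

The derivative is 4s^2 - 16, whose only zero in [-5, 1] is s = -2.
Compare values at every candidate in [-5, 1]: h(-5) = -242/3; h(-2) = 82/3; h(1) = -26/3.
So the minimum is h(-5) = -242/3.

-242/3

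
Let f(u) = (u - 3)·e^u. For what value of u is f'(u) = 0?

Differentiating with the product rule gives f'(u) = (u - 2)·e^u. Since e^u > 0, the only critical point is u = 2.
f''(2) has the same sign as 1 > 0, so this is a local minimum.
f(2) = (-1)·e^(2) ≈ -7.3891.

2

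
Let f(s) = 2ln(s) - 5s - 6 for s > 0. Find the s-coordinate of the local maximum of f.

f'(s) = 2/s − 5 = 0 gives s = 2/5.
f''(s) = -2/s², which is negative for s > 0, so this is a local maximum.
f(2/5) = 2·ln(2/5) - 2 - 6 ≈ -9.8326.

2/5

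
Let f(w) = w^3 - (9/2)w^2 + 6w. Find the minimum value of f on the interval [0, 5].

Differentiating, f'(w) = 3w^2 - 9w + 6; which vanishes at w = 1 and w = 2.
Evaluating at the critical points and endpoints: f(0) = 0; f(1) = 5/2; f(2) = 2; f(5) = 85/2.
So the minimum is f(0) = 0.

0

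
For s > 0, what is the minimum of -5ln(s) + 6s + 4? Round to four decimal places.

g'(s) = -5/s + 6 = 0 gives s = 5/6.
g''(s) = 5/s², which is positive for s > 0, so this is a local minimum.
g(5/6) = -5·ln(5/6) + 5 + 4 ≈ 9.9116.

9.9116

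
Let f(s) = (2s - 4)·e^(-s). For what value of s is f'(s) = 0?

Differentiating with the product rule gives f'(s) = (-2s + 6)·e^(-s). Since e^(-s) > 0, the only critical point is s = 3.
f''(3) has the same sign as -2 < 0, so this is a local maximum.
f(3) = (2)·e^(-3) ≈ 0.0996.

3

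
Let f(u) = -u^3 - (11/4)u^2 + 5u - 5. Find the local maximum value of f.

-86/27

Critical points: f'(u) = -3u^2 - (11/2)u + 5 vanishes at u = -5/2, 2/3.
f''(u) = -6u - 11/2. f''(-5/2) = 19/2 > 0 ⇒ local minimum; f''(2/3) = -19/2 < 0 ⇒ local maximum.
So the local maximum value is f(2/3) = -86/27.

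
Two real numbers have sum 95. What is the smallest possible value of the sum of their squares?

With a + b = 95, a^2 + b^2 = a^2 + (95 − a)^2.
The derivative 2a − 2(95 − a) = 4a − 190 vanishes at a = 95/2; second derivative 4 > 0, a minimum.
The minimum is 2·(95/2)^2 = 9025/2.

9025/2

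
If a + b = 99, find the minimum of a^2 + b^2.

With a + b = 99, a^2 + b^2 = a^2 + (99 − a)^2.
The derivative 2a − 2(99 − a) = 4a − 198 vanishes at a = 99/2; second derivative 4 > 0, a minimum.
The minimum is 2·(99/2)^2 = 9801/2.

9801/2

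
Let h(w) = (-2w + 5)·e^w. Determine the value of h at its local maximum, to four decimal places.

8.9634

Differentiating with the product rule gives h'(w) = (-2w + 3)·e^w. Since e^w > 0, the only critical point is w = 3/2.
h''(3/2) has the same sign as -2 < 0, so this is a local maximum.
h(3/2) = (2)·e^(3/2) ≈ 8.9634.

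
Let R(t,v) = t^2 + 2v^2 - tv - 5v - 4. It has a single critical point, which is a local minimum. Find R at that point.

-53/7

∂R/∂t = 2t - v = 0 and ∂R/∂v = -t + 4v - 5 = 0, so (t, v) = (5/7, 10/7).
The Hessian has R_{tt} = 2, R_{vv} = 4, R_{tv} = -1, giving D = 7 > 0 with R_{tt} > 0, so the point is a local minimum.
R(5/7, 10/7) = -53/7.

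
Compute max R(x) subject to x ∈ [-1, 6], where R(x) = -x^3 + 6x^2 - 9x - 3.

The derivative is -3x^2 + 12x - 9, which vanishes at x = 1 and x = 3.
Evaluating at the critical points and endpoints: R(-1) = 13; R(1) = -7; R(3) = -3; R(6) = -57.
So the maximum is R(-1) = 13.

13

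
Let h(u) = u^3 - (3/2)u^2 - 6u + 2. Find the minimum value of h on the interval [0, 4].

-8

h'(u) = 3u^2 - 3u - 6, whose only zero in [0, 4] is u = 2.
Compare values at every candidate in [0, 4]: h(0) = 2; h(2) = -8; h(4) = 18.
Hence the absolute minimum is -8 at u = 2.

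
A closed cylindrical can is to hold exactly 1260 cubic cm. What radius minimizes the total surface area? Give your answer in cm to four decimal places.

With radius r and height h, πr²h = 1260 so h = 1260/(πr²), and S(r) = 2πr² + 2πrh = 2πr² + 2·1260/r.
S'(r) = 4πr − 2·1260/r² = 0 ⇒ r³ = 1260/(2π), so r ≈ 5.8532 and h = 2r ≈ 11.7065.
S''(r) = 4π + 4·1260/r³ > 0, so this is the minimum; S ≈ 645.7953.

5.8532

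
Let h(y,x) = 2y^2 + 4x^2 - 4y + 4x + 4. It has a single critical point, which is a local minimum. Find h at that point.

∂h/∂y = 4y - 4 = 0 and ∂h/∂x = 8x + 4 = 0, so (y, x) = (1, -1/2).
The Hessian has h_{yy} = 4, h_{xx} = 8, h_{yx} = 0, giving D = 32 > 0 with h_{yy} > 0, so the point is a local minimum.
h(1, -1/2) = 1.

1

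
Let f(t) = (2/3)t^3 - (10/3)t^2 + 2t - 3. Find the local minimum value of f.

-9

f'(t) = 2t^2 - (20/3)t + 2. Setting f'(t) = 0 gives t ∈ {1/3, 3}.
Second-derivative test with f''(t) = 4t - 20/3: f''(1/3) = -16/3 < 0 ⇒ local maximum; f''(3) = 16/3 > 0 ⇒ local minimum.
The local minimum is f(3) = -9.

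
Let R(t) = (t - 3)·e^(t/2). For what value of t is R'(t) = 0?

R'(t) = 1·e^(t/2) + (t - 3)·(1/2)·e^(t/2) = ((1/2)t - 1/2)·e^(t/2). Since e^(t/2) > 0, the only critical point is t = 1.
R''(1) has the same sign as 1/2 > 0, so this is a local minimum.
R(1) = (-2)·e^(1/2) ≈ -3.2974.

1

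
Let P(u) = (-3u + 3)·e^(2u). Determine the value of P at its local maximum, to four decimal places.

P'(u) = (-3)·e^(2u) + (-3u + 3)·2·e^(2u) = (-6u + 3)·e^(2u). Since e^(2u) > 0, the only critical point is u = 1/2.
P''(1/2) has the same sign as -6 < 0, so this is a local maximum.
P(1/2) = (3/2)·e^(1) ≈ 4.0774.

4.0774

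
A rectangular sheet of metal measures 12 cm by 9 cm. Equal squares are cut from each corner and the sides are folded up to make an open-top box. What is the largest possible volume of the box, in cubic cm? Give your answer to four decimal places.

81.8722

With cut size x, the volume is V(x) = x(12 − 2x)(9 − 2x) for 0 < x < 4.5.
V'(x) = 12x^2 − 84x + 108. Setting V'(x) = 0 gives x ≈ 1.6972 (the root in (0, 4.5)).
V''(x) = 24x − 84 is negative there, so this is the maximum; V ≈ 81.8722.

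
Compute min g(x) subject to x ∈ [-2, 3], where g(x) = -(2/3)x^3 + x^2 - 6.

The derivative is -2x^2 + 2x, which vanishes at x = 0 and x = 1.
Candidates: g(-2) = 10/3; g(0) = -6; g(1) = -17/3; g(3) = -15.
So the minimum is g(3) = -15.

-15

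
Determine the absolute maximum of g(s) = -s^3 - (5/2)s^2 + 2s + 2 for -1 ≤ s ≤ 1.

127/54

The derivative is -3s^2 - 5s + 2, whose only zero in [-1, 1] is s = 1/3.
Candidates: g(-1) = -3/2, g(1/3) = 127/54, g(1) = 1/2.
The maximum over the interval is 127/54, attained at s = 1/3.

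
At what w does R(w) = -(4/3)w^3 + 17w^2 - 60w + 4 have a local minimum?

5/2

Critical points: R'(w) = -4w^2 + 34w - 60 vanishes at w = 5/2, 6.
R''(w) = -8w + 34. R''(5/2) = 14 > 0 ⇒ local minimum; R''(6) = -14 < 0 ⇒ local maximum.
So the local minimum value is R(5/2) = -727/12.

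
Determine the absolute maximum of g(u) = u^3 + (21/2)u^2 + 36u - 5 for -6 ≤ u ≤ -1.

Differentiating, g'(u) = 3u^2 + 21u + 36; which vanishes at u = -4 and u = -3.
Evaluating at the critical points and endpoints: g(-6) = -59,  g(-4) = -45,  g(-3) = -91/2,  g(-1) = -63/2.
The maximum over the interval is -63/2, attained at u = -1.

-63/2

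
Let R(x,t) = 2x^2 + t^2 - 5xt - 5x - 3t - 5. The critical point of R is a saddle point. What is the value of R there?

33/17

∂R/∂x = 4x - 5t - 5 = 0 and ∂R/∂t = -5x + 2t - 3 = 0, so (x, t) = (-25/17, -37/17).
The Hessian has R_{xx} = 4, R_{tt} = 2, R_{xt} = -5, giving D = -17 < 0, so the point is a saddle point.
R(-25/17, -37/17) = 33/17.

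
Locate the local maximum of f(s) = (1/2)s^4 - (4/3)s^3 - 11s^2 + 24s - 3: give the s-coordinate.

f'(s) = 2s^3 - 4s^2 - 22s + 24. Setting f'(s) = 0 gives s ∈ {-3, 1, 4}.
Second-derivative test with f''(s) = 6s^2 - 8s - 22: f''(-3) = 56 > 0 ⇒ local minimum; f''(1) = -24 < 0 ⇒ local maximum; f''(4) = 42 > 0 ⇒ local minimum.
The local maximum is f(1) = 55/6.

1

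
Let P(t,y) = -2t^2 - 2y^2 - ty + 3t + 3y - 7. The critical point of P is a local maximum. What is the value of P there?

-26/5

∂P/∂t = -4t - y + 3 = 0 and ∂P/∂y = -t - 4y + 3 = 0, so (t, y) = (3/5, 3/5).
The Hessian has P_{tt} = -4, P_{yy} = -4, P_{ty} = -1, giving D = 15 > 0 with P_{tt} < 0, so the point is a local maximum.
P(3/5, 3/5) = -26/5.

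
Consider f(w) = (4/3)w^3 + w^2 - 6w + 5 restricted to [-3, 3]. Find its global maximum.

32

Differentiating, f'(w) = 4w^2 + 2w - 6; which vanishes at w = -3/2 and w = 1.
Compare values at every candidate in [-3, 3]: f(-3) = -4, f(-3/2) = 47/4, f(1) = 4/3, f(3) = 32.
The maximum over the interval is 32, attained at w = 3.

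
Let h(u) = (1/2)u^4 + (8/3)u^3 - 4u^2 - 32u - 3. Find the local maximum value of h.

h'(u) = 2u^3 + 8u^2 - 8u - 32. Setting h'(u) = 0 gives u ∈ {-4, -2, 2}.
h''(u) = 6u^2 + 16u - 8. h''(-4) = 24 > 0 ⇒ local minimum; h''(-2) = -16 < 0 ⇒ local maximum; h''(2) = 48 > 0 ⇒ local minimum.
So the local maximum value is h(-2) = 95/3.

95/3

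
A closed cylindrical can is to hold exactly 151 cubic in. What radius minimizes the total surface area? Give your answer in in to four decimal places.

2.8858

With radius r and height h, πr²h = 151 so h = 151/(πr²), and S(r) = 2πr² + 2πrh = 2πr² + 2·151/r.
S'(r) = 4πr − 2·151/r² = 0 ⇒ r³ = 151/(2π), so r ≈ 2.8858 and h = 2r ≈ 5.7716.
S''(r) = 4π + 4·151/r³ > 0, so this is the minimum; S ≈ 156.9757.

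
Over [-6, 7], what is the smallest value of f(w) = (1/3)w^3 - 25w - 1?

f'(w) = w^2 - 25, which vanishes at w = -5 and w = 5.
Evaluating at the critical points and endpoints: f(-6) = 77, f(-5) = 247/3, f(5) = -253/3, f(7) = -185/3.
The minimum over the interval is -253/3, attained at w = 5.

-253/3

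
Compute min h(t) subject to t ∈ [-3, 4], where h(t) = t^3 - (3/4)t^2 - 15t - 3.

Differentiating, h'(t) = 3t^2 - (3/2)t - 15; which vanishes at t = -2 and t = 5/2.
Evaluating at the critical points and endpoints: h(-3) = 33/4, h(-2) = 16, h(5/2) = -473/16, h(4) = -11.
The minimum over the interval is -473/16, attained at t = 5/2.

-473/16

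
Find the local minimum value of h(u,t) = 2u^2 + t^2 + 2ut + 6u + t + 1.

∂h/∂u = 4u + 2t + 6 = 0 and ∂h/∂t = 2u + 2t + 1 = 0, so (u, t) = (-5/2, 2).
The Hessian has h_{uu} = 4, h_{tt} = 2, h_{ut} = 2, giving D = 4 > 0 with h_{uu} > 0, so the point is a local minimum.
h(-5/2, 2) = -11/2.

-11/2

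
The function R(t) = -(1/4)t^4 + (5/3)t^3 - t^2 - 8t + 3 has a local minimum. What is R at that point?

-23/3

Critical points: R'(t) = -t^3 + 5t^2 - 2t - 8 vanishes at t = -1, 2, 4.
R''(t) = -3t^2 + 10t - 2. R''(-1) = -15 < 0 ⇒ local maximum; R''(2) = 6 > 0 ⇒ local minimum; R''(4) = -10 < 0 ⇒ local maximum.
So the local minimum value is R(2) = -23/3.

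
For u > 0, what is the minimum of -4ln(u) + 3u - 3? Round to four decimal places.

-0.1507

P'(u) = -4/u + 3 = 0 gives u = 4/3.
P''(u) = 4/u², which is positive for u > 0, so this is a local minimum.
P(4/3) = -4·ln(4/3) + 4 - 3 ≈ -0.1507.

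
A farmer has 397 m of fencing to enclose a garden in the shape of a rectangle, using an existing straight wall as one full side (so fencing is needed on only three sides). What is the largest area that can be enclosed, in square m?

Let the sides perpendicular to the wall have length x and the parallel side y, so 2x + y = 397 and the area is A = xy = x(397 − 2x).
A'(x) = 397 − 4x = 0 gives x = 397/4, and A''(x) = −4 < 0 confirms a maximum.
Then y = 397 − 2·397/4 = 397/2 and A = 157609/8.

157609/8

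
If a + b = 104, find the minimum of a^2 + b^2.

5408

With a + b = 104, a^2 + b^2 = a^2 + (104 − a)^2.
The derivative 2a − 2(104 − a) = 4a − 208 vanishes at a = 52; second derivative 4 > 0, a minimum.
The minimum is 2·(52)^2 = 5408.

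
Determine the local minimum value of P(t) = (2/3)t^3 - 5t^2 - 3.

-134/3

Critical points: P'(t) = 2t^2 - 10t vanishes at t = 0, 5.
Since P''(t) = 4t - 10, we get P''(0) = -10 < 0 ⇒ local maximum; P''(5) = 10 > 0 ⇒ local minimum.
Thus P has its local minimum at t = 5, with value -134/3.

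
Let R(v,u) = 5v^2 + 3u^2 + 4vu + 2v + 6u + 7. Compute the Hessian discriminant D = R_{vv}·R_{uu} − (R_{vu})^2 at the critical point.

44

∂R/∂v = 10v + 4u + 2 = 0 and ∂R/∂u = 4v + 6u + 6 = 0, so (v, u) = (3/11, -13/11).
The Hessian has R_{vv} = 10, R_{uu} = 6, R_{vu} = 4, giving D = 44 > 0 with R_{vv} > 0, so the point is a local minimum.
D = (10)·(6) − (4)^2 = 44.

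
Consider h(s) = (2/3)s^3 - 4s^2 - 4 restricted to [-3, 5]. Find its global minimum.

-58

h'(s) = 2s^2 - 8s, which vanishes at s = 0 and s = 4.
Evaluating at the critical points and endpoints: h(-3) = -58, h(0) = -4, h(4) = -76/3, h(5) = -62/3.
So the minimum is h(-3) = -58.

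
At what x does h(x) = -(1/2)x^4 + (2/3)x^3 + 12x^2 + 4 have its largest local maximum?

4

h'(x) = -2x^3 + 2x^2 + 24x. Setting h'(x) = 0 gives x ∈ {-3, 0, 4}.
Since h''(x) = -6x^2 + 4x + 24, we get h''(-3) = -42 < 0 ⇒ local maximum; h''(0) = 24 > 0 ⇒ local minimum; h''(4) = -56 < 0 ⇒ local maximum.
So the largest local maximum value is h(4) = 332/3.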